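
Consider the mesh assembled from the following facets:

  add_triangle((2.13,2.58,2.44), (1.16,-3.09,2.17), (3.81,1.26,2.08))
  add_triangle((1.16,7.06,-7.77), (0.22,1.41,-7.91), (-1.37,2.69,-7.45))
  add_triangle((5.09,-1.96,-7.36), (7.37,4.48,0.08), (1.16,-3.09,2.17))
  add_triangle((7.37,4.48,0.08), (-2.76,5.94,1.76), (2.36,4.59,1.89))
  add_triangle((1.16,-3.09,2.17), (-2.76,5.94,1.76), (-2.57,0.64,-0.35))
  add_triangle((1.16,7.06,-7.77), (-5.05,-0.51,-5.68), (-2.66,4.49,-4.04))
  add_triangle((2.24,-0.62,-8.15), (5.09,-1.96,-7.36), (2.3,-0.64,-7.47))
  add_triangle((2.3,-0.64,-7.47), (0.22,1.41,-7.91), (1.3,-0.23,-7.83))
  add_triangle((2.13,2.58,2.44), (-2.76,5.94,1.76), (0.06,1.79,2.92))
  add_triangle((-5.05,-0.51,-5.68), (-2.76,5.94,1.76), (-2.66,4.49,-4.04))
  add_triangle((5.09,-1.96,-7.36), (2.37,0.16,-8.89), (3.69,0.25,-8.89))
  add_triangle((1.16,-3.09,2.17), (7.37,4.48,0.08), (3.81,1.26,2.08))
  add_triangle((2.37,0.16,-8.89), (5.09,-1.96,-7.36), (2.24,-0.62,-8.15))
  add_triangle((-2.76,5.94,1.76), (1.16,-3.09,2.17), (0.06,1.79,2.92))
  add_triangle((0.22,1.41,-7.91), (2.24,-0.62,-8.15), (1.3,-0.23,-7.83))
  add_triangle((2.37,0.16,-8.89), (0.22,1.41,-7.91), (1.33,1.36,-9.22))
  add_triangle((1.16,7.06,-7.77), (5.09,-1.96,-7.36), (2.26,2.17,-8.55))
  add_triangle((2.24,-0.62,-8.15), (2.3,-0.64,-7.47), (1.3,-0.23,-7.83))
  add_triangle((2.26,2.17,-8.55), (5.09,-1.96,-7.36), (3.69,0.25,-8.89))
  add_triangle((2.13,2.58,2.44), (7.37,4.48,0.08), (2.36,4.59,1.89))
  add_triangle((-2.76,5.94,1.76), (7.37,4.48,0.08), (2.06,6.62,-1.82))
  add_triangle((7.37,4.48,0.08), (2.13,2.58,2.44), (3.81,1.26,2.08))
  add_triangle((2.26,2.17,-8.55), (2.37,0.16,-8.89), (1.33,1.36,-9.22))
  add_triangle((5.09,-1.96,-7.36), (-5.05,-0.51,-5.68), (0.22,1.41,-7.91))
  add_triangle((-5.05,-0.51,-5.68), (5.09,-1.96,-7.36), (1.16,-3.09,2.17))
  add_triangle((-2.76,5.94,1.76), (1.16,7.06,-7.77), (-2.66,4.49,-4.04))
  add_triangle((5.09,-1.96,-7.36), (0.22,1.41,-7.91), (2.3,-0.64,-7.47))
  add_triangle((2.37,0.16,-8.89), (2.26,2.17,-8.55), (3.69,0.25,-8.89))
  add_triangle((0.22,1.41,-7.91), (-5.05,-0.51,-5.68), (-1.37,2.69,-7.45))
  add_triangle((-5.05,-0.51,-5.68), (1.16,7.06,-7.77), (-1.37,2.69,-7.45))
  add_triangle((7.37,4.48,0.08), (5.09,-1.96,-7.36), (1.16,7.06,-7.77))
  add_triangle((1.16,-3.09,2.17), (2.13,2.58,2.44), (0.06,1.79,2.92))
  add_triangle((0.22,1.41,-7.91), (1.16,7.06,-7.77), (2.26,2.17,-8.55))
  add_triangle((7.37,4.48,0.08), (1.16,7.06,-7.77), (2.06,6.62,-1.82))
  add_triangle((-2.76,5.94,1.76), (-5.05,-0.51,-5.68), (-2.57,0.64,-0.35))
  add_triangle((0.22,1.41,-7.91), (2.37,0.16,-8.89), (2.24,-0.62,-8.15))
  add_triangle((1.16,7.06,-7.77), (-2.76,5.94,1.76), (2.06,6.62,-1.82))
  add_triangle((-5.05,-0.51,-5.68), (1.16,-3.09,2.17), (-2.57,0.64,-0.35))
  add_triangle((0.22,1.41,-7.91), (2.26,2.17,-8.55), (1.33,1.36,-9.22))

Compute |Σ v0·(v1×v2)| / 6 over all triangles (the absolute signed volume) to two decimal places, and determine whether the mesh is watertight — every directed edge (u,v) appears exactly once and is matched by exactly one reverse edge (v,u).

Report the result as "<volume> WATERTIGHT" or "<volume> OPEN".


569.85 OPEN

Per-triangle v0·(v1×v2)/6:
  t1: +4.6473
  t2: +13.4947
  t3: +47.9609
  t4: +10.5075
  t5: +7.0895
  t6: +30.2209
  t7: -0.1707
  t8: -1.6713
  t9: +6.3958
  t10: +24.9686
  t11: +4.5095
  t12: +6.7051
  t13: +3.3446
  t14: +3.3763
  t15: +1.3578
  t16: +1.2230
  t17: +17.9234
  t18: -0.0396
  t19: +1.6799
  t20: +6.4243
  t21: +29.0411
  t22: +6.3533
  t23: +3.3353
  t24: +32.2703
  t25: +37.1228
  t26: +29.2097
  t27: -3.6728
  t28: +3.9457
  t29: +12.5170
  t30: +12.9275
  t31: +106.1976
  t32: +5.0627
  t33: +14.3253
  t34: +36.9327
  t35: +9.6150
  t36: +2.0192
  t37: +33.5202
  t38: +7.5131
  t39: +1.6700
Σ = +569.8532 → |volume| = 569.85

Directed edges: 117 total; 3 unmatched, e.g. (-2.76,5.94,1.76)→(2.36,4.59,1.89) → open.


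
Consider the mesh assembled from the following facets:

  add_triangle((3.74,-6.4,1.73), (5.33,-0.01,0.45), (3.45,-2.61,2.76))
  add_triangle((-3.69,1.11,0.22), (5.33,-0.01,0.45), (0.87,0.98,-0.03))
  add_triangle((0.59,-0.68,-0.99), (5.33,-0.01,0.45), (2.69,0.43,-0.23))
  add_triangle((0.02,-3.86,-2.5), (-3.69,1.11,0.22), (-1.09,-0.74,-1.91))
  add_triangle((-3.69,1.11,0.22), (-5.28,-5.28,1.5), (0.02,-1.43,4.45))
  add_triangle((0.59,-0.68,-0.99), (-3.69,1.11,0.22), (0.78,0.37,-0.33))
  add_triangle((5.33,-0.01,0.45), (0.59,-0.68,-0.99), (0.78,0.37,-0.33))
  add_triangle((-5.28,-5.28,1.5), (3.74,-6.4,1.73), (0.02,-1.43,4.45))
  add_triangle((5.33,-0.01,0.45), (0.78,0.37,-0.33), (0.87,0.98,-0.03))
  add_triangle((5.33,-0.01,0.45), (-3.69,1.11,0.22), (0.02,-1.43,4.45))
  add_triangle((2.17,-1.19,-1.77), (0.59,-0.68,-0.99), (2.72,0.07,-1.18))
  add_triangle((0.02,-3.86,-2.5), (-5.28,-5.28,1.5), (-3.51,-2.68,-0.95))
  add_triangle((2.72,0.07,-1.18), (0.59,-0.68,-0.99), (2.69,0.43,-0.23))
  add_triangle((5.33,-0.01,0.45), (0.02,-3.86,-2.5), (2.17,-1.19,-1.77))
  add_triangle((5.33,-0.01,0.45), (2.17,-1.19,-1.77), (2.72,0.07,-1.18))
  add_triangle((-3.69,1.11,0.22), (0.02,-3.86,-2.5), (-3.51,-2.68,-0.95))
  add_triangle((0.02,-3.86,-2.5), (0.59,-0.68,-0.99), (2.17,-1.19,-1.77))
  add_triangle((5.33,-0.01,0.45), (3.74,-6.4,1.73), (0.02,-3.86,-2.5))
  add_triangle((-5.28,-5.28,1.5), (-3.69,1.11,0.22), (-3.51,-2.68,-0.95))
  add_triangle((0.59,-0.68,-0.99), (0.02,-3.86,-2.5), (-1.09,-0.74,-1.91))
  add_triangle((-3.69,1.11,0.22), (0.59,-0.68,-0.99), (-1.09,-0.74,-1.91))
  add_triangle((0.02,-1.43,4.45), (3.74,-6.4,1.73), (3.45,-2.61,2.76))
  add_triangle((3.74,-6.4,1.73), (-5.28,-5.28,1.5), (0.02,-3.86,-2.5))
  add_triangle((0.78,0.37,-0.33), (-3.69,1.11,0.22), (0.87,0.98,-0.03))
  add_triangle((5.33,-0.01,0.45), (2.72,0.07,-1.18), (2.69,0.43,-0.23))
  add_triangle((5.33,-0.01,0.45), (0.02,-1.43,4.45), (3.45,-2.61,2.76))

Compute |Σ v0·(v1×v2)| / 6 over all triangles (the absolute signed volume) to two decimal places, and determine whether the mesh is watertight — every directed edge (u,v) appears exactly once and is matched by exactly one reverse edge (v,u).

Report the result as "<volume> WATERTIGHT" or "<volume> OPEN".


Per-triangle v0·(v1×v2)/6:
  t1: +10.7493
  t2: +0.5649
  t3: -0.6775
  t4: +3.0400
  t5: +17.7639
  t6: +0.4427
  t7: +0.5819
  t8: +36.1957
  t9: +0.3111
  t10: +5.0341
  t11: +0.1534
  t12: +8.4702
  t13: -0.1752
  t14: +4.0619
  t15: +1.6154
  t16: +2.9934
  t17: +0.3880
  t18: +19.0567
  t19: +7.6198
  t20: +0.9266
  t21: +0.0167
  t22: +10.1301
  t23: +31.7920
  t24: +0.2246
  t25: +0.5143
  t26: +7.1521
Σ = +168.9460 → |volume| = 168.95

Directed edges: 78 total, each appears once with its reverse present → watertight.

168.95 WATERTIGHT


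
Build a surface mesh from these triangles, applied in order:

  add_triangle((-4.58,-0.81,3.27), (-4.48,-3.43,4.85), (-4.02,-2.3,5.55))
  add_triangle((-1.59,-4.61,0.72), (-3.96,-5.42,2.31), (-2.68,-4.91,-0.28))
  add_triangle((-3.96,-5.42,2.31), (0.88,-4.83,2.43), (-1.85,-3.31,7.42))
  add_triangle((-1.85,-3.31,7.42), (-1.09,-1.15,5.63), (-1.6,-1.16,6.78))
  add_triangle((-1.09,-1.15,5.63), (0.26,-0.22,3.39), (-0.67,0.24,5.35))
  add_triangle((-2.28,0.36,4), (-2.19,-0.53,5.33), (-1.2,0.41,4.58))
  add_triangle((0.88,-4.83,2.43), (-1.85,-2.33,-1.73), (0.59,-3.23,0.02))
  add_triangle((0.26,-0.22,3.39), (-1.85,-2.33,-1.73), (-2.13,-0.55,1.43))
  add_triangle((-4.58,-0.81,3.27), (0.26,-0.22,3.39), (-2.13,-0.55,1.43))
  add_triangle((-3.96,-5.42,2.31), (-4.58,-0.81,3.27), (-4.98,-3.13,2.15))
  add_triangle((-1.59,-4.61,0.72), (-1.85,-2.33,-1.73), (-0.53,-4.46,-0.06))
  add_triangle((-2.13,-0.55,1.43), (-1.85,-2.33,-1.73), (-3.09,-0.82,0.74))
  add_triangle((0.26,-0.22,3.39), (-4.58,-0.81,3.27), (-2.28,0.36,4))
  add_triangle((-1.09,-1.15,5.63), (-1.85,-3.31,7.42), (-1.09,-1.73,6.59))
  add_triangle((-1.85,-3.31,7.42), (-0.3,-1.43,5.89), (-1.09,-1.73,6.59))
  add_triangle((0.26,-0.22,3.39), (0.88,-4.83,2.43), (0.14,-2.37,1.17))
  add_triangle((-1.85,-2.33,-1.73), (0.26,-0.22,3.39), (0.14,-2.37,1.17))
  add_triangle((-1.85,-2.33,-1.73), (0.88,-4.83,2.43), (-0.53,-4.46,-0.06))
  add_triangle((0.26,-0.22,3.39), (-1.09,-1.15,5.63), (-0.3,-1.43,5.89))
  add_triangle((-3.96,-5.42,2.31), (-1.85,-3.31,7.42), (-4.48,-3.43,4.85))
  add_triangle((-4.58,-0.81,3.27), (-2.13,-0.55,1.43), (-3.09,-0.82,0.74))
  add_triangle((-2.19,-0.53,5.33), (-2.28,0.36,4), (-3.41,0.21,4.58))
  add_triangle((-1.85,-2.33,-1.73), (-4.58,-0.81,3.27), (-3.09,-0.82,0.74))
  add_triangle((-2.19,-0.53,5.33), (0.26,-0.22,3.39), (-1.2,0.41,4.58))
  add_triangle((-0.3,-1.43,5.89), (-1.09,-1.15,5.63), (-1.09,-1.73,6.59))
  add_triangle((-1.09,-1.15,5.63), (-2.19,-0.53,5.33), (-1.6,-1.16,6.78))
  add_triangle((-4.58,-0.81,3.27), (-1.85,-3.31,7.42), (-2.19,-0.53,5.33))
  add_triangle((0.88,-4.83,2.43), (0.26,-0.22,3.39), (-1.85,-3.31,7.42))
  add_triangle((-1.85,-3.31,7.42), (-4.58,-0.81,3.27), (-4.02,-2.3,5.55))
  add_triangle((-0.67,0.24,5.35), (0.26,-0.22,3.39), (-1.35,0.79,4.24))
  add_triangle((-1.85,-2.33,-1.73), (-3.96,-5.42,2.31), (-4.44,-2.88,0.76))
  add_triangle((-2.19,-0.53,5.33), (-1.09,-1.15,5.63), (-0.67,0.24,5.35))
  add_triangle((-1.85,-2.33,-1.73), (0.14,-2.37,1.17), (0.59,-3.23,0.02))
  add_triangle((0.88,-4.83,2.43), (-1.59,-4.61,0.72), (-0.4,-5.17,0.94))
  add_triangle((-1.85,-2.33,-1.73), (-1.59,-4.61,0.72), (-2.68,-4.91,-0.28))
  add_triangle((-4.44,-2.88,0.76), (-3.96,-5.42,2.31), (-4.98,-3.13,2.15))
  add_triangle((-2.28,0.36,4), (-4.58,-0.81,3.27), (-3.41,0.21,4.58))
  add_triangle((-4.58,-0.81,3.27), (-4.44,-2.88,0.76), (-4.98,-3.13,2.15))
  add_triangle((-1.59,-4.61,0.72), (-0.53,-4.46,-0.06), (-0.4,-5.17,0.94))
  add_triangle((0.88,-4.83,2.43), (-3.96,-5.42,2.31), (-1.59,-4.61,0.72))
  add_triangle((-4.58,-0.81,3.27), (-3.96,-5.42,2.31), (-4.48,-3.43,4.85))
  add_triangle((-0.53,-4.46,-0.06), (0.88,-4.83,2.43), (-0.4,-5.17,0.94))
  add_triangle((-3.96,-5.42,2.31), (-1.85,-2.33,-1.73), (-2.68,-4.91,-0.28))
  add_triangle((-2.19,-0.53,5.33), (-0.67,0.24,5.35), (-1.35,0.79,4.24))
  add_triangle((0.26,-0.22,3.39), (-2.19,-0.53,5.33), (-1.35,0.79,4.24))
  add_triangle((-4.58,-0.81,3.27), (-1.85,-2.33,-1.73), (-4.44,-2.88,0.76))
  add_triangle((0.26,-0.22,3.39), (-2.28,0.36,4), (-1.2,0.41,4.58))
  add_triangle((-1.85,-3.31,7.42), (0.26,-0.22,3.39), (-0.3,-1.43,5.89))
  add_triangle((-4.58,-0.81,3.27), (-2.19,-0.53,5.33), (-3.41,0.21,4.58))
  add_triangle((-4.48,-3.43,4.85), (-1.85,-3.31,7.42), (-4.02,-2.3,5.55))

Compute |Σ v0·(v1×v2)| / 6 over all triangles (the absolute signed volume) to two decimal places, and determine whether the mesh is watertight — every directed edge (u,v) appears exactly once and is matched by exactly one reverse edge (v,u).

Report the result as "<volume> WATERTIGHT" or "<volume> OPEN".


102.38 OPEN

Per-triangle v0·(v1×v2)/6:
  t1: +3.3926
  t2: +2.7909
  t3: +23.7426
  t4: +0.5711
  t5: +0.9838
  t6: +0.9483
  t7: +2.9423
  t8: -2.6469
  t9: -0.4914
  t10: +4.1756
  t11: +2.2304
  t12: -0.8542
  t13: -2.5648
  t14: +0.4619
  t15: +0.9292
  t16: -0.7664
  t17: -2.2953
  t18: -1.0816
  t19: +0.5676
  t20: +12.4549
  t21: -0.1750
  t22: +0.6524
  t23: +1.6046
  t24: +1.1998
  t25: +0.2631
  t26: -0.0937
  t27: +7.9113
  t28: +7.4945
  t29: +1.2964
  t30: +0.0944
  t31: +5.6833
  t32: +1.6401
  t33: -1.6904
  t34: +1.5215
  t35: +0.7455
  t36: +2.8590
  t37: -0.2224
  t38: +1.8903
  t39: +0.9067
  t40: +5.5543
  t41: +6.9911
  t42: +0.6935
  t43: +2.5484
  t44: +1.3759
  t45: -1.7382
  t46: +1.1938
  t47: -0.4906
  t48: -0.2307
  t49: +2.5713
  t50: +4.8400
Σ = +102.3807 → |volume| = 102.38

Directed edges: 150 total; 6 unmatched, e.g. (-1.6,-1.16,6.78)→(-1.85,-3.31,7.42) → open.


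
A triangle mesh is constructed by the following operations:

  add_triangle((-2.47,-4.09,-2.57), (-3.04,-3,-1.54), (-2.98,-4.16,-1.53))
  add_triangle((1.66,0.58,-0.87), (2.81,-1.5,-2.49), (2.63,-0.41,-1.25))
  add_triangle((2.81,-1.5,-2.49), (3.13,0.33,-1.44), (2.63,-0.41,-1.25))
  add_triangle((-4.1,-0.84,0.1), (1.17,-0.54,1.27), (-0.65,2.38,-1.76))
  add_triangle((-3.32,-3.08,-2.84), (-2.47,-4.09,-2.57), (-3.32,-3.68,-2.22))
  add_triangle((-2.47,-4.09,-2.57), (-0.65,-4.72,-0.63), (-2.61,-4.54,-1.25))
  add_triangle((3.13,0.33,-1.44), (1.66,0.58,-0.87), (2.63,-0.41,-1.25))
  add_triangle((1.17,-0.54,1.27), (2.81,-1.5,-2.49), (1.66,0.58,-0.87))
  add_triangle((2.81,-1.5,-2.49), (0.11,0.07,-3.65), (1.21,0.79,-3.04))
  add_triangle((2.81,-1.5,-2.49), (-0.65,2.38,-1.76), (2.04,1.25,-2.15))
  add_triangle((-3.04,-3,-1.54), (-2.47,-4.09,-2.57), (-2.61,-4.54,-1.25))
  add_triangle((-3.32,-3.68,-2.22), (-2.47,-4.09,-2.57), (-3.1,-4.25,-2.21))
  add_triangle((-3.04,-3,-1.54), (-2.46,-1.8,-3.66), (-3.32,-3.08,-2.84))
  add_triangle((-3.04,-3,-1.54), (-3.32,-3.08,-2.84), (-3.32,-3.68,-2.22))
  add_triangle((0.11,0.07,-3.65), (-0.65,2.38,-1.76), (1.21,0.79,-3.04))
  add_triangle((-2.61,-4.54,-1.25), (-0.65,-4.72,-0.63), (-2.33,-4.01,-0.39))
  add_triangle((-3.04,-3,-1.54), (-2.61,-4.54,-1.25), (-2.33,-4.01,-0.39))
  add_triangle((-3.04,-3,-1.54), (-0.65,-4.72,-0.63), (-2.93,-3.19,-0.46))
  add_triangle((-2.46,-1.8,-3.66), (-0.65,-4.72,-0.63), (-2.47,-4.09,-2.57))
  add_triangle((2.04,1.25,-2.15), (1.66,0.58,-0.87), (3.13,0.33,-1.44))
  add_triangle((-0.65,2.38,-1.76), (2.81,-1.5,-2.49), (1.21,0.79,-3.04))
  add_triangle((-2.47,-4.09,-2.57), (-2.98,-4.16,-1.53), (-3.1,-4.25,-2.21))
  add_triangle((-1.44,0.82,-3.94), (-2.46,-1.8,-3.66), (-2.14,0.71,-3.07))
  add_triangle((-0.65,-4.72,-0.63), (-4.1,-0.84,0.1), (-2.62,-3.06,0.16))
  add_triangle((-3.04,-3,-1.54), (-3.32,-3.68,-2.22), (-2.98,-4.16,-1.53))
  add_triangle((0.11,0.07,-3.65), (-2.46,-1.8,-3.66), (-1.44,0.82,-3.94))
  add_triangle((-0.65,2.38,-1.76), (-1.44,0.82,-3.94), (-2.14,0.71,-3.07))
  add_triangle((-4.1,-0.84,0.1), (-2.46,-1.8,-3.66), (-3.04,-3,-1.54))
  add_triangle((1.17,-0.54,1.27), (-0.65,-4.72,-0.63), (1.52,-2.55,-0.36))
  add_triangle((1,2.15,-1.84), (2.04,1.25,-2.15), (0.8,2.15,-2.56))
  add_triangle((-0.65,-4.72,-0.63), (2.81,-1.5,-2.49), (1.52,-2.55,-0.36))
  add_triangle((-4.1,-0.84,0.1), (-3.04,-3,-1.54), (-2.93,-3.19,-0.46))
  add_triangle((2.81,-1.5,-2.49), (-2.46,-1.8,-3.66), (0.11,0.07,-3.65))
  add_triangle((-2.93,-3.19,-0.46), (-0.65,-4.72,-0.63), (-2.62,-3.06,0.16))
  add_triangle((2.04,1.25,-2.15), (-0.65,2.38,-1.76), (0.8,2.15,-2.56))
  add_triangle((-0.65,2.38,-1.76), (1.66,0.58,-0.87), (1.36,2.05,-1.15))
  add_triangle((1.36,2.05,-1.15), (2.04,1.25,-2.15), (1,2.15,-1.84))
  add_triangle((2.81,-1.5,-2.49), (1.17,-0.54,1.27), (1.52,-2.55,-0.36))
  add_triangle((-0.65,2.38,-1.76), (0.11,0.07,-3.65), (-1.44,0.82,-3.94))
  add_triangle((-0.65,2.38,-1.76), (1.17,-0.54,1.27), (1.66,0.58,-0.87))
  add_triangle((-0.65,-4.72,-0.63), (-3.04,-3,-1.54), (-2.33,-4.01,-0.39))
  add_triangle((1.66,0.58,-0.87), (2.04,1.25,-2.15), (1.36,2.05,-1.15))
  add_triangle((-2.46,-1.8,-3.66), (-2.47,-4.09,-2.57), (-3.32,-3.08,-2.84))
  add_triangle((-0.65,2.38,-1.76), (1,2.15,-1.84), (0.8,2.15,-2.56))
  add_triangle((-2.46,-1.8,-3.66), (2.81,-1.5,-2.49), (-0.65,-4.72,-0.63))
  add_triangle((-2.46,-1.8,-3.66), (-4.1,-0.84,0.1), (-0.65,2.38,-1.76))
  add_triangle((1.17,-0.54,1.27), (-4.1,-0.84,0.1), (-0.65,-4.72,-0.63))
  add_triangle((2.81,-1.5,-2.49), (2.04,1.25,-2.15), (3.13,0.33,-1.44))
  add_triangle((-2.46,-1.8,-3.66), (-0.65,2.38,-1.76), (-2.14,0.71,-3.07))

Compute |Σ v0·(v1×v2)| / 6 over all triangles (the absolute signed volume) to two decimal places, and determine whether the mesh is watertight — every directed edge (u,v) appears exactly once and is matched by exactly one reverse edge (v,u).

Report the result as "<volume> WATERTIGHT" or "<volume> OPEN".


Per-triangle v0·(v1×v2)/6:
  t1: -0.7976
  t2: -0.4622
  t3: +0.3917
  t4: +1.2838
  t5: +0.7688
  t6: +2.1943
  t7: -0.0466
  t8: +1.5601
  t9: +2.2704
  t10: +2.2329
  t11: +1.3729
  t12: +0.3110
  t13: +0.1282
  t14: +0.2904
  t15: +1.9092
  t16: +1.1274
  t17: +0.7240
  t18: +2.1621
  t19: +1.6072
  t20: +0.1986
  t21: +0.3027
  t22: +0.2473
  t23: +1.7648
  t24: -1.4148
  t25: +0.3283
  t26: +2.9374
  t27: +1.3458
  t28: +4.6133
  t29: +1.9947
  t30: +0.4537
  t31: +3.3239
  t32: +1.9931
  t33: +5.5316
  t34: +1.1729
  t35: -0.2420
  t36: -0.5999
  t37: +0.4733
  t38: +1.9174
  t39: +1.9064
  t40: +0.8069
  t41: -1.8938
  t42: +0.4059
  t43: +1.6702
  t44: +0.4731
  t45: +12.0999
  t46: +7.9612
  t47: +4.4142
  t48: +1.7816
  t49: -0.8732
Σ = +74.1228 → |volume| = 74.12

Directed edges: 147 total; 9 unmatched, e.g. (-3.1,-4.25,-2.21)→(-3.32,-3.68,-2.22) → open.

74.12 OPEN


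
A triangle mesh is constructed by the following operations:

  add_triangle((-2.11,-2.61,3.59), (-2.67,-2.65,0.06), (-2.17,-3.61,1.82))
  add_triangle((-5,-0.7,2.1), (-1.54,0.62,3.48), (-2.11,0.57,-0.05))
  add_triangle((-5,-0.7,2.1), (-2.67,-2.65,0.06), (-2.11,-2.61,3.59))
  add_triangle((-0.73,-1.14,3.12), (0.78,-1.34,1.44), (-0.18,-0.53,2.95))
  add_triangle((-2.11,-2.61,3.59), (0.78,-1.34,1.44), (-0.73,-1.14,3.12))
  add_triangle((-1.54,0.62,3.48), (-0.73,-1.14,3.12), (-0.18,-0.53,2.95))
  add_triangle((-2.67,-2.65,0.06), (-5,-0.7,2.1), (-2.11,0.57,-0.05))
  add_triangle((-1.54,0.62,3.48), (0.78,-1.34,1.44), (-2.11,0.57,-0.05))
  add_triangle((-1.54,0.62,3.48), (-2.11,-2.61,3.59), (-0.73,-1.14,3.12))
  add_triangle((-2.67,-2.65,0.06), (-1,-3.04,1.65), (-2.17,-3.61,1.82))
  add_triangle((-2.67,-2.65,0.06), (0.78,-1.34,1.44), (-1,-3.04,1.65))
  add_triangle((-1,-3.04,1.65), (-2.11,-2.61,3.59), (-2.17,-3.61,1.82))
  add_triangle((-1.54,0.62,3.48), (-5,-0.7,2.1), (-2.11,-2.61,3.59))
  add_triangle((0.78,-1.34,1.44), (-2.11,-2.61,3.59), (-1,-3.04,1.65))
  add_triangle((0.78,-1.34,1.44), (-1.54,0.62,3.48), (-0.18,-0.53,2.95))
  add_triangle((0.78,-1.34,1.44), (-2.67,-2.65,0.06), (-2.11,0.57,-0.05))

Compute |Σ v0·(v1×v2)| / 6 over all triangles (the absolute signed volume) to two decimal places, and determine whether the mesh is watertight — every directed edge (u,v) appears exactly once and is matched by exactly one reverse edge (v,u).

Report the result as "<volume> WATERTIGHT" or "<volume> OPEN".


26.34 WATERTIGHT

Per-triangle v0·(v1×v2)/6:
  t1: +1.8892
  t2: +2.6951
  t3: +7.1759
  t4: +0.5341
  t5: +1.2915
  t6: +0.7086
  t7: +2.5413
  t8: -1.4985
  t9: +1.7392
  t10: +0.5591
  t11: +0.2032
  t12: +1.1703
  t13: +7.3475
  t14: +1.7962
  t15: -0.1745
  t16: -1.6363
Σ = +26.3419 → |volume| = 26.34

Directed edges: 48 total, each appears once with its reverse present → watertight.


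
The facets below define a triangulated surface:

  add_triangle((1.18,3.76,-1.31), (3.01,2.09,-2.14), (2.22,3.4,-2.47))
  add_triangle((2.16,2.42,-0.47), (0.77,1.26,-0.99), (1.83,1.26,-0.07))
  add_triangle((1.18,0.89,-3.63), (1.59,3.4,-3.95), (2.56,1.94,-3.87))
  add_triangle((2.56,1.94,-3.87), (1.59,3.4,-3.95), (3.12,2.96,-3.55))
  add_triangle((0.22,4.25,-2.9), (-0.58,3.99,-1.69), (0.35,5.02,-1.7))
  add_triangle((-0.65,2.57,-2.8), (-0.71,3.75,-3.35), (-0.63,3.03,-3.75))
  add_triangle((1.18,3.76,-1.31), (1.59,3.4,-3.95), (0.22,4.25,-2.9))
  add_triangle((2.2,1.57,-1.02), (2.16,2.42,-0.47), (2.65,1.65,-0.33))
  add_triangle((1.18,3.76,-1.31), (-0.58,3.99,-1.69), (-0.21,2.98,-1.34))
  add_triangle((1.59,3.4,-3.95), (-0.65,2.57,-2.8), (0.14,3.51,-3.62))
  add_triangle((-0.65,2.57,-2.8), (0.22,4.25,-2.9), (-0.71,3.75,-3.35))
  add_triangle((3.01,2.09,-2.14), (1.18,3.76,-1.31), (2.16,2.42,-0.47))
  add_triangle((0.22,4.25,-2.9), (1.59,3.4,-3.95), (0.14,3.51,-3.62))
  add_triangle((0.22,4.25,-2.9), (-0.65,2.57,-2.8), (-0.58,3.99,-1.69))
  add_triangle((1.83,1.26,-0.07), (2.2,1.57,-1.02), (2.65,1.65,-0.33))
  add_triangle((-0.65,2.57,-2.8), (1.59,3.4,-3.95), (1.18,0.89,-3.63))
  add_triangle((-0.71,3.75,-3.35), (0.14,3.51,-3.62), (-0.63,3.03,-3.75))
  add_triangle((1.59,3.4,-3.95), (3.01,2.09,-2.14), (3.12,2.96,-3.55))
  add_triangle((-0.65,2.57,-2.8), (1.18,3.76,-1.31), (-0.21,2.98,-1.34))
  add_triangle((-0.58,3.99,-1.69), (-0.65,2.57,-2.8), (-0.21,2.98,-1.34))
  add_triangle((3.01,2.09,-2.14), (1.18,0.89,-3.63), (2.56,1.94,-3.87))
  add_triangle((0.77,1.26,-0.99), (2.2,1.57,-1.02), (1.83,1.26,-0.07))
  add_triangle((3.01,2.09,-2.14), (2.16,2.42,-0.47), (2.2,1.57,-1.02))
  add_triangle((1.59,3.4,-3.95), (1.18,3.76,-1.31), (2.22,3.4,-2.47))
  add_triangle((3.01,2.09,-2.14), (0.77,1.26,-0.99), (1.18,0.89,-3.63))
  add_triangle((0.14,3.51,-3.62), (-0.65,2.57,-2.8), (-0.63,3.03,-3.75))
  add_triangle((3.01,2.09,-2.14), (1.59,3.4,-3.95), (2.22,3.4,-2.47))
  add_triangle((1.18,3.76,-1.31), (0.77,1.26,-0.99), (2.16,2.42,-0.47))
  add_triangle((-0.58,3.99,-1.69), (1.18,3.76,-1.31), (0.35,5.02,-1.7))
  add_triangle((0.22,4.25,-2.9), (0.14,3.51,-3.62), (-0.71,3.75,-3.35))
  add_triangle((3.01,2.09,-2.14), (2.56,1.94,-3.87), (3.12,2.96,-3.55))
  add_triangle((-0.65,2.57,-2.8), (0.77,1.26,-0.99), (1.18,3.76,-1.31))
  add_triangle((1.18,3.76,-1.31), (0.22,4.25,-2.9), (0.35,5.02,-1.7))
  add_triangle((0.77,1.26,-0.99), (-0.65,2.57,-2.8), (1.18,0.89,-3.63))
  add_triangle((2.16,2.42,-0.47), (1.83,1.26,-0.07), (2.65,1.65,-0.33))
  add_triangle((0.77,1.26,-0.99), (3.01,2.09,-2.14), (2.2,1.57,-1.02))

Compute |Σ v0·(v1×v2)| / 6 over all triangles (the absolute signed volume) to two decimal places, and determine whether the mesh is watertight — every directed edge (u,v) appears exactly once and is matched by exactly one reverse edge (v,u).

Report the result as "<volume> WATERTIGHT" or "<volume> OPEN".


Per-triangle v0·(v1×v2)/6:
  t1: +0.8762
  t2: -0.1870
  t3: +1.7318
  t4: +1.4855
  t5: +1.0272
  t6: +0.0888
  t7: +2.3953
  t8: +0.3365
  t9: -0.1313
  t10: +0.3224
  t11: -0.2313
  t12: +1.7896
  t13: +1.2750
  t14: +1.1557
  t15: -0.0537
  t16: +2.6438
  t17: +0.5416
  t18: +0.4114
  t19: -1.0914
  t20: -0.2683
  t21: +0.1548
  t22: -0.1921
  t23: +0.2285
  t24: +1.5768
  t25: -0.9999
  t26: -0.2095
  t27: +1.6018
  t28: -0.5712
  t29: -0.2865
  t30: +0.7611
  t31: +0.7076
  t32: -0.9500
  t33: +1.1241
  t34: -1.4709
  t35: +0.0857
  t36: -0.2074
Σ = +15.4708 → |volume| = 15.47

Directed edges: 108 total, each appears once with its reverse present → watertight.

15.47 WATERTIGHT


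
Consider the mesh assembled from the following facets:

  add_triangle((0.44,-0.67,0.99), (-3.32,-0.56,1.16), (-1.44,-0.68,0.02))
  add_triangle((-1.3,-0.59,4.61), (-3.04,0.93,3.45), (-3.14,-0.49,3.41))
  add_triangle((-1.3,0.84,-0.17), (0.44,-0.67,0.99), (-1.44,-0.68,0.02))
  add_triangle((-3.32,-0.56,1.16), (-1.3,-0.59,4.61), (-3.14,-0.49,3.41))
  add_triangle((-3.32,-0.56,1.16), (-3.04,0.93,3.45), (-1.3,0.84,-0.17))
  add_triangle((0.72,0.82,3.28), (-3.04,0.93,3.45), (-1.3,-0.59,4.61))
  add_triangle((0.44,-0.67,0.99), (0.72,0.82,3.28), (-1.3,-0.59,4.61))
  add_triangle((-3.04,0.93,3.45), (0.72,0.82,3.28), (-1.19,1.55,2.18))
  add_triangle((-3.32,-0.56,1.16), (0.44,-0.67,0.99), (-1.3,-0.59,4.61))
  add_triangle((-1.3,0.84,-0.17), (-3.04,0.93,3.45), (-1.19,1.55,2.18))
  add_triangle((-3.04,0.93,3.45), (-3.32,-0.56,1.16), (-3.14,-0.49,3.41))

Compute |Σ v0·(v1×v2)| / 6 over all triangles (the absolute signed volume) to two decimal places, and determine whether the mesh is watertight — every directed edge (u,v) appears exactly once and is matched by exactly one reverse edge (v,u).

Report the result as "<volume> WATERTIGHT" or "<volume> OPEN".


16.56 OPEN

Per-triangle v0·(v1×v2)/6:
  t1: +0.4756
  t2: +2.3807
  t3: -0.3080
  t4: +0.5656
  t5: +1.8979
  t6: +3.7025
  t7: +1.3717
  t8: +2.0247
  t9: +1.4767
  t10: +1.1745
  t11: +1.7941
Σ = +16.5561 → |volume| = 16.56

Directed edges: 33 total; 7 unmatched, e.g. (-3.32,-0.56,1.16)→(-1.44,-0.68,0.02) → open.


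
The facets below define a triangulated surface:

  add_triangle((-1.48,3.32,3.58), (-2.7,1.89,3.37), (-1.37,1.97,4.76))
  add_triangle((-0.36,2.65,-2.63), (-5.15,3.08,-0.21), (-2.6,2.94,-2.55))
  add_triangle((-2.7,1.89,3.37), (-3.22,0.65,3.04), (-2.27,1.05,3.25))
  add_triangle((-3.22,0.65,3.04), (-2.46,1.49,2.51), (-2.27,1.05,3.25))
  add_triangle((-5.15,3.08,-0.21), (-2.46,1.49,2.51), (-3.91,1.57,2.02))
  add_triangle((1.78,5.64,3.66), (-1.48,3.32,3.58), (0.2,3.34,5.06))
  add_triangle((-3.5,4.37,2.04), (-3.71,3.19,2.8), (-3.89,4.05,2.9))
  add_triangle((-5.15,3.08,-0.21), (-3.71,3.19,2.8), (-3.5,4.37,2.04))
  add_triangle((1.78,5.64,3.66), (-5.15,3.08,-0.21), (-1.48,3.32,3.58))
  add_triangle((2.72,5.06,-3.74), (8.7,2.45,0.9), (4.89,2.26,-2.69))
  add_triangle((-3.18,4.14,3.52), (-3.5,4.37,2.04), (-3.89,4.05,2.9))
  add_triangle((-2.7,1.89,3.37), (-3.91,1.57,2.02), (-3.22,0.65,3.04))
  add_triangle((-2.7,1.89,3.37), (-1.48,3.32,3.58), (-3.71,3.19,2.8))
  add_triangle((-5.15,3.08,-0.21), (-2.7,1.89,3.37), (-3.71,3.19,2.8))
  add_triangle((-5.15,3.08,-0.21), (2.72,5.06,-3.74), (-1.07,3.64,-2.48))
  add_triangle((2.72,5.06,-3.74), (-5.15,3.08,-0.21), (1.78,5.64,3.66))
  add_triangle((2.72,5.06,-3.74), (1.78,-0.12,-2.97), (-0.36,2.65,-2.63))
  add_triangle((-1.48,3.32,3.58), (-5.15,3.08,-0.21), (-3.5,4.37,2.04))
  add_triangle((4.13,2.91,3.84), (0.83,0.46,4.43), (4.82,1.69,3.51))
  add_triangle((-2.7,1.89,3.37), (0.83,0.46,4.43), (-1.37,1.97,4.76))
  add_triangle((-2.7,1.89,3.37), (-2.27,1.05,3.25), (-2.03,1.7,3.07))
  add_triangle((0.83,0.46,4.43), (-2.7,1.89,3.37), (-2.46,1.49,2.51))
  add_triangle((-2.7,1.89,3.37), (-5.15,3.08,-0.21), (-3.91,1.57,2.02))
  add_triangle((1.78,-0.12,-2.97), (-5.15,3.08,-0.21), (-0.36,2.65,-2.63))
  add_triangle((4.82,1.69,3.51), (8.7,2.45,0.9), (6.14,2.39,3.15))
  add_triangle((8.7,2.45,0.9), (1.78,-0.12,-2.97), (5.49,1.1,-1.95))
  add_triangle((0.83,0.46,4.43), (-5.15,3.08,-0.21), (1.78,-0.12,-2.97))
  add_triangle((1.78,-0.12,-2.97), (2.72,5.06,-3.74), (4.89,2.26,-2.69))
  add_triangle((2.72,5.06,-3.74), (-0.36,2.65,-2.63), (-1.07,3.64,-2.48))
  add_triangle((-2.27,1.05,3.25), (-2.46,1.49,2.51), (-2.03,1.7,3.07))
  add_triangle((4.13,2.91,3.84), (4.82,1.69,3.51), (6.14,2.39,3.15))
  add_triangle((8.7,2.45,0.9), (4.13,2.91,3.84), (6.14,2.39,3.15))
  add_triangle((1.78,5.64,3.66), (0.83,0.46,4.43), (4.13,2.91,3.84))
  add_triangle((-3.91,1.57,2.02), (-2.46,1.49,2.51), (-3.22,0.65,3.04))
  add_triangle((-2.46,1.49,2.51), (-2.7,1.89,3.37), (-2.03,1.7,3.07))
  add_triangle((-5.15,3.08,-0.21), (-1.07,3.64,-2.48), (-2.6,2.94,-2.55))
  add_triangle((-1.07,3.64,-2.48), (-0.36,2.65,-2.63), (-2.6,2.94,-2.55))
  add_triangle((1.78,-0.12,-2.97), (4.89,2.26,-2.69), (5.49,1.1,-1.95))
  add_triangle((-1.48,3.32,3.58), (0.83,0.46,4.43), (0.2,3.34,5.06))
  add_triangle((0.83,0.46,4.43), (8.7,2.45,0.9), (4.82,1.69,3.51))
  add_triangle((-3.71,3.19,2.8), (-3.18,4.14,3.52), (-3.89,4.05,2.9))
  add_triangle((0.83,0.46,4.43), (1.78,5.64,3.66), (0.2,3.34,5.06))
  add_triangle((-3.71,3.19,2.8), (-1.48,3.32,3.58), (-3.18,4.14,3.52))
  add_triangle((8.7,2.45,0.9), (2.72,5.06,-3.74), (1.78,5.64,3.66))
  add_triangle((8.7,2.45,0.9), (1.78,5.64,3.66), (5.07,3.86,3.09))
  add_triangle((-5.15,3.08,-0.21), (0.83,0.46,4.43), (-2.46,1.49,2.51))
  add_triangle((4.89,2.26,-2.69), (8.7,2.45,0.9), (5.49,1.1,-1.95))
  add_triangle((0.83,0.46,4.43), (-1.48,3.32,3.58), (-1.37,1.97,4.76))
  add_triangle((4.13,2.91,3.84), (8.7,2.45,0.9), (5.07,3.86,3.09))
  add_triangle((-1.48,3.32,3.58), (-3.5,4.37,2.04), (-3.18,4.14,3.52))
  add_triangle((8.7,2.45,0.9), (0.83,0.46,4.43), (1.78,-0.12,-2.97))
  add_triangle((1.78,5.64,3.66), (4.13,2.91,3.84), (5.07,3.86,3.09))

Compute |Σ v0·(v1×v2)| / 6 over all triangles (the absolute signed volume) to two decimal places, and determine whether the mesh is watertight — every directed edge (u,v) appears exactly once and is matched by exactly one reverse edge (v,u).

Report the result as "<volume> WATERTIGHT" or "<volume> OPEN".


224.13 WATERTIGHT

Per-triangle v0·(v1×v2)/6:
  t1: +2.3465
  t2: -1.9982
  t3: +0.5382
  t4: -0.5306
  t5: -1.7568
  t6: +5.7286
  t7: +0.2321
  t8: +3.9480
  t9: +13.4518
  t10: +14.7501
  t11: +0.8470
  t12: +1.5504
  t13: +2.3439
  t14: +2.2038
  t15: +4.0670
  t16: +42.7507
  t17: +5.6474
  t18: -2.5524
  t19: +4.3798
  t20: +1.0580
  t21: +0.1824
  t22: +0.3081
  t23: +2.8102
  t24: +4.2380
  t25: +1.6729
  t26: +0.2283
  t27: -6.0618
  t28: +7.8941
  t29: +2.0302
  t30: -0.3132
  t31: +1.7103
  t32: +3.0997
  t33: +11.2162
  t34: -0.9697
  t35: +0.0144
  t36: +3.3970
  t37: +1.0073
  t38: +3.1541
  t39: +2.8411
  t40: +1.1073
  t41: +0.5196
  t42: +5.1791
  t43: +0.7229
  t44: +51.6058
  t45: +6.8576
  t46: -2.0720
  t47: +5.2905
  t48: +2.5801
  t49: +5.5373
  t50: +1.1623
  t51: +2.8785
  t52: +5.2997
Σ = +224.1340 → |volume| = 224.13

Directed edges: 156 total, each appears once with its reverse present → watertight.


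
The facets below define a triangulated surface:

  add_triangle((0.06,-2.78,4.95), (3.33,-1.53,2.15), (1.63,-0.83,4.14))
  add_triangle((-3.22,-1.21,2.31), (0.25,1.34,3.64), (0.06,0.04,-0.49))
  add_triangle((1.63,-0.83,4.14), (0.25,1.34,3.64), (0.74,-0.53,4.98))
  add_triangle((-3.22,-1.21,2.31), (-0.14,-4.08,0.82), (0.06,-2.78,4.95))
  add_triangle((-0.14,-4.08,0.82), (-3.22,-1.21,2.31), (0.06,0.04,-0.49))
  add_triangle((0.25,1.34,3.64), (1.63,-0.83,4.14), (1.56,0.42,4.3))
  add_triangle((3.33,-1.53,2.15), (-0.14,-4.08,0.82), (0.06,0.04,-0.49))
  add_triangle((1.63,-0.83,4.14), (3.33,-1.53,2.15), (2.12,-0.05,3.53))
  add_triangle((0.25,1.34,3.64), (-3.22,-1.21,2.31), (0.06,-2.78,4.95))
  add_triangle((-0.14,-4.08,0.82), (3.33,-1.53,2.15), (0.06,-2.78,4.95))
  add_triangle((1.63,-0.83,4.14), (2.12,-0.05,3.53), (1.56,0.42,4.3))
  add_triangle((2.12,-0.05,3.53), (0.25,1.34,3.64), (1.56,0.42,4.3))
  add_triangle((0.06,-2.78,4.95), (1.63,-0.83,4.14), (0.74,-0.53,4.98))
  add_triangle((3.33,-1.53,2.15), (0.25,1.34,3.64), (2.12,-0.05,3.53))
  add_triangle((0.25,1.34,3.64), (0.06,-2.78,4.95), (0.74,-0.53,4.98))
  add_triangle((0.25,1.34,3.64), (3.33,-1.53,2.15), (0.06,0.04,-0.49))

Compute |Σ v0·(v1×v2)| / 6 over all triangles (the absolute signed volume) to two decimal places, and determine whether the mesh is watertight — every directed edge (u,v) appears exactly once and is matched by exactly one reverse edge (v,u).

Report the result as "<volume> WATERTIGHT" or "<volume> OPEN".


44.71 WATERTIGHT

Per-triangle v0·(v1×v2)/6:
  t1: +4.4956
  t2: +0.3347
  t3: +1.3610
  t4: +9.7095
  t5: +0.9593
  t6: +0.8567
  t7: +1.1820
  t8: +1.6807
  t9: +9.0834
  t10: +9.9057
  t11: +0.7063
  t12: +0.2893
  t13: +2.1162
  t14: -0.0389
  t15: +1.5125
  t16: +0.5574
Σ = +44.7114 → |volume| = 44.71

Directed edges: 48 total, each appears once with its reverse present → watertight.


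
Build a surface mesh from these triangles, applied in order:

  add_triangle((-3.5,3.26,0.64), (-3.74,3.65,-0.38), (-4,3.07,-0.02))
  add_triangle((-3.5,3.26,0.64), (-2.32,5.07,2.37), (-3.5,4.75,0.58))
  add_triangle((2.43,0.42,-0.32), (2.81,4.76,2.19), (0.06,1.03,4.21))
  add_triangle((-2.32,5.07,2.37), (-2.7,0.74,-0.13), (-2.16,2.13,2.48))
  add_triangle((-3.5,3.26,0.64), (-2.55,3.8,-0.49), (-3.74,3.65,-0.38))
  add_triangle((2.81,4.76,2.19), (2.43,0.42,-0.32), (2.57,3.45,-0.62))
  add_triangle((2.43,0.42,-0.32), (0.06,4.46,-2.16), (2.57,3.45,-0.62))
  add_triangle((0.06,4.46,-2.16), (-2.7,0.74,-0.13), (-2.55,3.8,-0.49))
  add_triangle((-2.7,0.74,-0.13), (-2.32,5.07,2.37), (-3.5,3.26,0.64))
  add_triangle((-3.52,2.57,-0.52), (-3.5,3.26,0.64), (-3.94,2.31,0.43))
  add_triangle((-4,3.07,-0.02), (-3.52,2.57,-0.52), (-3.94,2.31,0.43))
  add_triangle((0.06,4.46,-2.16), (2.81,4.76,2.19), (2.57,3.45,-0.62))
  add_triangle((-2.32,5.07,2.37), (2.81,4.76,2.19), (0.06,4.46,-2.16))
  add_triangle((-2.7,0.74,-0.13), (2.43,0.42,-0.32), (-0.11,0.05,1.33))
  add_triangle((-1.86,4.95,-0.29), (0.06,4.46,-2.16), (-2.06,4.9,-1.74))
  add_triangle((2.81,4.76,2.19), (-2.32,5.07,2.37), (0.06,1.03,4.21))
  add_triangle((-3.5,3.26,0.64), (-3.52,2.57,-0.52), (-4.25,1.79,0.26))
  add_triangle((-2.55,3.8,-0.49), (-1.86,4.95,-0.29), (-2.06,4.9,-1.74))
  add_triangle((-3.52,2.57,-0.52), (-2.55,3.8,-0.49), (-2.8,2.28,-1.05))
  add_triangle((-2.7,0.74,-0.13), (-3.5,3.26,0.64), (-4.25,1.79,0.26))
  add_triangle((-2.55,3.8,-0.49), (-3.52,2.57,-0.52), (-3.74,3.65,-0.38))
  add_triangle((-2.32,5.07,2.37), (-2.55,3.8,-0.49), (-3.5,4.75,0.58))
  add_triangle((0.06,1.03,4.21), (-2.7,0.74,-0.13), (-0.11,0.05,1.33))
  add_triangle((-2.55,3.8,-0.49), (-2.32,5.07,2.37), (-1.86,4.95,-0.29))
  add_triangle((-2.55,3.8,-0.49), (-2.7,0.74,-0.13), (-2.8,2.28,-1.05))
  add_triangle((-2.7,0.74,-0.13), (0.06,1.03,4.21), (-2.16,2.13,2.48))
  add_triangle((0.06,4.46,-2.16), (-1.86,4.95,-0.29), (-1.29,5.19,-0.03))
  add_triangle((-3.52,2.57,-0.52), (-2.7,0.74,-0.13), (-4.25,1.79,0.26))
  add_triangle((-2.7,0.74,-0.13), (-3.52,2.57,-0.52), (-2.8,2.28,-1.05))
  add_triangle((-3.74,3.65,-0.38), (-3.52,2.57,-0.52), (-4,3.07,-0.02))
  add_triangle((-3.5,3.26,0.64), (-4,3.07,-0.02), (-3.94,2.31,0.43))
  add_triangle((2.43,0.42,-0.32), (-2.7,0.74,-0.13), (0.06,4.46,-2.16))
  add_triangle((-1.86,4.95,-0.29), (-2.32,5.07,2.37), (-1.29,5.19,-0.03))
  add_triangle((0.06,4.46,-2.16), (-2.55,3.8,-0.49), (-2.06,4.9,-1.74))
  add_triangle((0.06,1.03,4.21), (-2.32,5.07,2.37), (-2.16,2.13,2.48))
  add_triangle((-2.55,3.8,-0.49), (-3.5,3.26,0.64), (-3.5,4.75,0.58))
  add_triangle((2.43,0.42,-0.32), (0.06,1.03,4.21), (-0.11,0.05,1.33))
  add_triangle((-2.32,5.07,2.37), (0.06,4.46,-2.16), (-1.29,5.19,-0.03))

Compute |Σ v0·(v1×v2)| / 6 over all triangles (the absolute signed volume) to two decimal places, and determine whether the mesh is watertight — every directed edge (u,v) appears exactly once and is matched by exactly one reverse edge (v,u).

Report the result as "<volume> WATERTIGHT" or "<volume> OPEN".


Per-triangle v0·(v1×v2)/6:
  t1: +0.4799
  t2: +1.7930
  t3: +6.2444
  t4: +3.4384
  t5: +0.7914
  t6: +3.6039
  t7: +2.1125
  t8: +2.2786
  t9: +0.9561
  t10: -0.8030
  t11: +0.2786
  t12: +6.2876
  t13: +17.8297
  t14: -0.6565
  t15: +2.4235
  t16: +15.7314
  t17: +1.2583
  t18: +1.2968
  t19: +0.7079
  t20: -0.2536
  t21: +0.2573
  t22: +1.4158
  t23: +0.5912
  t24: +2.5605
  t25: -1.0272
  t26: +1.6949
  t27: +1.4266
  t28: +0.4342
  t29: +0.4225
  t30: +0.2928
  t31: +0.4850
  t32: -0.1767
  t33: +1.5464
  t34: -0.9098
  t35: +4.4009
  t36: +0.7813
  t37: +0.4254
  t38: +0.4687
Σ = +80.8887 → |volume| = 80.89

Directed edges: 114 total, each appears once with its reverse present → watertight.

80.89 WATERTIGHT


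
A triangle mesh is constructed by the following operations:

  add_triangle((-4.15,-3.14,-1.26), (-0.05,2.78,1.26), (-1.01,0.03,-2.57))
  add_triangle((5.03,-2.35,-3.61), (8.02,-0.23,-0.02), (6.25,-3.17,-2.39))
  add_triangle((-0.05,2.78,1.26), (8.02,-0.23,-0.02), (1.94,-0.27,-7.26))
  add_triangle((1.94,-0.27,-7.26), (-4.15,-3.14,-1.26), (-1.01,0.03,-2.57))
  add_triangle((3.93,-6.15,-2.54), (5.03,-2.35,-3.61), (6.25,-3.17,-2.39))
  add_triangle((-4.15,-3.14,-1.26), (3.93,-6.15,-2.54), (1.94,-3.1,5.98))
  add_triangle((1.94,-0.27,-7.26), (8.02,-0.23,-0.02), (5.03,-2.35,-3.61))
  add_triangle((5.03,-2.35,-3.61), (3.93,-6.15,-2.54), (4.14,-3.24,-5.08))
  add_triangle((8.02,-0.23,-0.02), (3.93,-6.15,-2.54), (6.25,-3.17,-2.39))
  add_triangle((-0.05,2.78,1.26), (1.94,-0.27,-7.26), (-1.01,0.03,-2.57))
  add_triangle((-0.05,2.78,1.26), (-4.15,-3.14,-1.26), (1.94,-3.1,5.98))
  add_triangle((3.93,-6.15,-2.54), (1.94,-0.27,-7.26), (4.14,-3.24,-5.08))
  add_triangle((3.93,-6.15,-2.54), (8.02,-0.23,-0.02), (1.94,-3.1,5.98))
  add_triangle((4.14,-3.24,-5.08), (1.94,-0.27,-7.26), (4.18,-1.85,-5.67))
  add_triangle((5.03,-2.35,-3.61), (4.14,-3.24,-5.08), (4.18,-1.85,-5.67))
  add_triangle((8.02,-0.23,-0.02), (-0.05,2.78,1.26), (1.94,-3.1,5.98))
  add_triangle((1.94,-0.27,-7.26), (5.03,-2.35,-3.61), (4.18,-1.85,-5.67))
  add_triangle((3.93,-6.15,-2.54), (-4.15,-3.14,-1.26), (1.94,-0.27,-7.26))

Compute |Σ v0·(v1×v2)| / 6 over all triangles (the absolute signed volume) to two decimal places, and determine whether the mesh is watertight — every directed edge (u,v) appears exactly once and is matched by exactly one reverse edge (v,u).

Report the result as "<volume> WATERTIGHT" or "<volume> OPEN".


304.69 WATERTIGHT

Per-triangle v0·(v1×v2)/6:
  t1: +5.1117
  t2: +7.3808
  t3: +26.5848
  t4: +7.0322
  t5: +7.5199
  t6: +45.8144
  t7: +20.3600
  t8: +7.9334
  t9: +9.0463
  t10: +5.6549
  t11: +14.5359
  t12: +8.3852
  t13: +58.5929
  t14: +4.3194
  t15: +3.1048
  t16: +27.3546
  t17: +0.9183
  t18: +45.0434
Σ = +304.6928 → |volume| = 304.69

Directed edges: 54 total, each appears once with its reverse present → watertight.


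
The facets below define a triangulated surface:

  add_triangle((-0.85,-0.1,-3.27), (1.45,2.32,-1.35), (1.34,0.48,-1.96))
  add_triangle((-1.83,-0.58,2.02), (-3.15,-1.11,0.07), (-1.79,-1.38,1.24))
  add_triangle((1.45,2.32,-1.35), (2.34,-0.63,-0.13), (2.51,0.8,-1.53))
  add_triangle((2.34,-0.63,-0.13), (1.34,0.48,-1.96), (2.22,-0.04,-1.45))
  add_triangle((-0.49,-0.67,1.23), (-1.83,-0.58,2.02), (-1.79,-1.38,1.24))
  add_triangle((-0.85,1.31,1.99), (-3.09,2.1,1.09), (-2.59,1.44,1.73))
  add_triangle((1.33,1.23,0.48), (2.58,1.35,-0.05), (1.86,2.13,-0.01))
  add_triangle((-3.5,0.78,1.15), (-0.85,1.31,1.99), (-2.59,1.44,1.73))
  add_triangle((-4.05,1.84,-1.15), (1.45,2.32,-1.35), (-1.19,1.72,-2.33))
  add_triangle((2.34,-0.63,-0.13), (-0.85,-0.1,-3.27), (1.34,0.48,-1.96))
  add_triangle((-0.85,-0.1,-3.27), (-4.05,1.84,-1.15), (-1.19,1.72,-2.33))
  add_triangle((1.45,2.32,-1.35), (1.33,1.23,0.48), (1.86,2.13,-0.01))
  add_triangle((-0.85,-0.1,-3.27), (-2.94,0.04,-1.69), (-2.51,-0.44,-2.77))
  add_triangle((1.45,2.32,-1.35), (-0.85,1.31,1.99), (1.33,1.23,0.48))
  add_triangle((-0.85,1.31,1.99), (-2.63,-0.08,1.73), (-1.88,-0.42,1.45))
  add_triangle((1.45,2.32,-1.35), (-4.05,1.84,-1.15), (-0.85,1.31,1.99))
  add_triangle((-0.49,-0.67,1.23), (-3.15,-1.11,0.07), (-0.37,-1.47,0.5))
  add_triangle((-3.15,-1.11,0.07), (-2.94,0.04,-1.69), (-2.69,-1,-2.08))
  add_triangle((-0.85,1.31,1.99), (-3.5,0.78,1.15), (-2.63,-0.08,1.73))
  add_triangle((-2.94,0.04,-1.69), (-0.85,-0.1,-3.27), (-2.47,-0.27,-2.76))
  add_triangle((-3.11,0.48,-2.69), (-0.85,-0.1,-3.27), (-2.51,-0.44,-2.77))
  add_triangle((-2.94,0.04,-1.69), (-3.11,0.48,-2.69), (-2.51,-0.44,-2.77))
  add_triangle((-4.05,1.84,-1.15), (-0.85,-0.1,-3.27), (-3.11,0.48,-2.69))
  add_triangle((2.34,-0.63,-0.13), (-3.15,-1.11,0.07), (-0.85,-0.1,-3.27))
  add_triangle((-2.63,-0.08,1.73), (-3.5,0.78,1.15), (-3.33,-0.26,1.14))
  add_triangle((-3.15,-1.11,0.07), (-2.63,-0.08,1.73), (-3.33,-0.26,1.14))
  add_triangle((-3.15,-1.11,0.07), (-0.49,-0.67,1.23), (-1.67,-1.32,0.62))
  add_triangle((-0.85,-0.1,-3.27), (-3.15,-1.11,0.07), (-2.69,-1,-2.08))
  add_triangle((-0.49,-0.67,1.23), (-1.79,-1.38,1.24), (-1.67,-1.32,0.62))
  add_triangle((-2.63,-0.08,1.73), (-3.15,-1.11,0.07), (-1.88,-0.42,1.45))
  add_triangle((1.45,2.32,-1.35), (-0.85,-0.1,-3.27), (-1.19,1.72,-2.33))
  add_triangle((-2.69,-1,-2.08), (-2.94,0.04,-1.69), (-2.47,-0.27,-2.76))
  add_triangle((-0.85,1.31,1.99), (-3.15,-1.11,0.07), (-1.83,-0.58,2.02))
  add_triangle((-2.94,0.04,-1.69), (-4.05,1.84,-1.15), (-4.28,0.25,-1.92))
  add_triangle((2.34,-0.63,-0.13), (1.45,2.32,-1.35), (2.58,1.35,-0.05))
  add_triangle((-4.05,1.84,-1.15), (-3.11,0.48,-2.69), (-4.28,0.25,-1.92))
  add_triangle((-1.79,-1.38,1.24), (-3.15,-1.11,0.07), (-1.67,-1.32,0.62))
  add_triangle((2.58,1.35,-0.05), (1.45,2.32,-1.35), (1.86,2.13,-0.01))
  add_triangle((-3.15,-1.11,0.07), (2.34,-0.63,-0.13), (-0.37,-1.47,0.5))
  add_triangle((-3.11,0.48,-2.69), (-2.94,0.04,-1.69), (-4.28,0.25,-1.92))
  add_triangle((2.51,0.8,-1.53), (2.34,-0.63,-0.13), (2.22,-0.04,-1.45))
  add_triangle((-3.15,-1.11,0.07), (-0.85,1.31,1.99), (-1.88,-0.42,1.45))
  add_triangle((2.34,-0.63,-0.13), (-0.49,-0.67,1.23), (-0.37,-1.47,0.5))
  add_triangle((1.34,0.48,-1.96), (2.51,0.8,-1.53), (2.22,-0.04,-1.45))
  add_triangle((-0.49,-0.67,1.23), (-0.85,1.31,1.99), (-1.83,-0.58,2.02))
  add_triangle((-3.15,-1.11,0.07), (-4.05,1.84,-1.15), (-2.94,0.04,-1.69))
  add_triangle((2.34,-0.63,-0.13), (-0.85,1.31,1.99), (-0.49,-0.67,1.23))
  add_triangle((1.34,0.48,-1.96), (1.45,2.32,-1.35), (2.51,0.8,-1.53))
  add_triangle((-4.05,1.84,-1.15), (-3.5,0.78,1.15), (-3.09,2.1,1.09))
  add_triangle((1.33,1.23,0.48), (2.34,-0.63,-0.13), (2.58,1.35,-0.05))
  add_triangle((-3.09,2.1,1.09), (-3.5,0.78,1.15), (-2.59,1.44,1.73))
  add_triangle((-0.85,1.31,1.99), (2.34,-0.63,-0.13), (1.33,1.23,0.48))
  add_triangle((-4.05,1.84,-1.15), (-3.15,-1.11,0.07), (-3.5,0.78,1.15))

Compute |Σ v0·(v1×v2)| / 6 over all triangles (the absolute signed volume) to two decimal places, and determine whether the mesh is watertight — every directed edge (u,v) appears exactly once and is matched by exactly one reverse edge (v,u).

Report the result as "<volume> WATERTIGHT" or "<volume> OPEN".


Per-triangle v0·(v1×v2)/6:
  t1: +1.8501
  t2: +0.8194
  t3: +0.7393
  t4: -0.0249
  t5: +0.2863
  t6: +0.5866
  t7: +0.2456
  t8: +0.2864
  t9: +2.6030
  t10: +1.3295
  t11: +3.0647
  t12: -0.0223
  t13: -0.5737
  t14: +1.3688
  t15: +0.3525
  t16: +5.5851
  t17: +0.7290
  t18: +1.2568
  t19: +1.2307
  t20: +0.3405
  t21: +1.0153
  t22: +0.4943
  t23: +1.3143
  t24: +2.5197
  t25: +0.4883
  t26: +0.3277
  t27: -0.3160
  t28: -0.3141
  t29: +0.0554
  t30: +0.4132
  t31: +2.5101
  t32: +0.6013
  t33: +1.6054
  t34: -0.3618
  t35: +1.1109
  t36: +1.6230
  t37: +0.2317
  t38: +0.6750
  t39: +0.4304
  t40: +0.2007
  t41: +0.4611
  t42: -0.9390
  t43: +0.5863
  t44: +0.3597
  t45: +0.4971
  t46: +2.3104
  t47: +1.1148
  t48: +0.8782
  t49: +2.0832
  t50: +0.3839
  t51: +0.6861
  t52: +0.9697
  t53: +3.1498
Σ = +49.2195 → |volume| = 49.22

Directed edges: 159 total; 9 unmatched, e.g. (-0.85,1.31,1.99)→(-3.09,2.1,1.09) → open.

49.22 OPEN
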